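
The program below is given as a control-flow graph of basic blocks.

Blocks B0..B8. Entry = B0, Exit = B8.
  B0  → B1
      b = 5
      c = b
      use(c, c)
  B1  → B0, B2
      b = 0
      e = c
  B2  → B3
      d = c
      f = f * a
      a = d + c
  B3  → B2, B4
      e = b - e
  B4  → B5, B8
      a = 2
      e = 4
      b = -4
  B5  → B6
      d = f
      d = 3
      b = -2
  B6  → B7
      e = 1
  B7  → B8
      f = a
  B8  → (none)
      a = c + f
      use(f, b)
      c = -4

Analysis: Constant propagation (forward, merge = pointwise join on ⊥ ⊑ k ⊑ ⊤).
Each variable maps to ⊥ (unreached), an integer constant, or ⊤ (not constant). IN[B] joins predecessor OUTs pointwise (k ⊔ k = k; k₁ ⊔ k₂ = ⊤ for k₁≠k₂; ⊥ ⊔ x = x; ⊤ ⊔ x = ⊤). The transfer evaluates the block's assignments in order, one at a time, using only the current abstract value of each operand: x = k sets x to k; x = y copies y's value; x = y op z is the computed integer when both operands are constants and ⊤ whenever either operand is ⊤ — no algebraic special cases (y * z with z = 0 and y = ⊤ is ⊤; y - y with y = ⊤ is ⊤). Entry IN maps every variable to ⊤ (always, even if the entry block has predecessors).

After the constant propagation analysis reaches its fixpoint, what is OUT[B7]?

Answer: {a: 2, b: -2, c: 5, d: 3, e: 1, f: 2}

Trace:
Fixpoint table:
  B0:   IN=(all ⊤)   OUT={b:5, c:5; rest ⊤}
  B1:   IN={b:5, c:5; rest ⊤}   OUT={b:0, c:5, e:5; rest ⊤}
  B2:   IN={b:0, c:5; rest ⊤}   OUT={a:10, b:0, c:5, d:5; rest ⊤}
  B3:   IN={a:10, b:0, c:5, d:5; rest ⊤}   OUT={a:10, b:0, c:5, d:5; rest ⊤}
  B4:   IN={a:10, b:0, c:5, d:5; rest ⊤}   OUT={a:2, b:-4, c:5, d:5, e:4; rest ⊤}
  B5:   IN={a:2, b:-4, c:5, d:5, e:4; rest ⊤}   OUT={a:2, b:-2, c:5, d:3, e:4; rest ⊤}
  B6:   IN={a:2, b:-2, c:5, d:3, e:4; rest ⊤}   OUT={a:2, b:-2, c:5, d:3, e:1; rest ⊤}
  B7:   IN={a:2, b:-2, c:5, d:3, e:1; rest ⊤}   OUT={a:2, b:-2, c:5, d:3, e:1, f:2; rest ⊤}
  B8:   IN={a:2, c:5; rest ⊤}   OUT={c:-4; rest ⊤}

Merge at B7: IN[B7] = OUT[B6] = {a: 2, b: -2, c: 5, d: 3, e: 1, f: ⊤}
Applying B7's transfer function to that IN value gives OUT[B7] (row B7 above).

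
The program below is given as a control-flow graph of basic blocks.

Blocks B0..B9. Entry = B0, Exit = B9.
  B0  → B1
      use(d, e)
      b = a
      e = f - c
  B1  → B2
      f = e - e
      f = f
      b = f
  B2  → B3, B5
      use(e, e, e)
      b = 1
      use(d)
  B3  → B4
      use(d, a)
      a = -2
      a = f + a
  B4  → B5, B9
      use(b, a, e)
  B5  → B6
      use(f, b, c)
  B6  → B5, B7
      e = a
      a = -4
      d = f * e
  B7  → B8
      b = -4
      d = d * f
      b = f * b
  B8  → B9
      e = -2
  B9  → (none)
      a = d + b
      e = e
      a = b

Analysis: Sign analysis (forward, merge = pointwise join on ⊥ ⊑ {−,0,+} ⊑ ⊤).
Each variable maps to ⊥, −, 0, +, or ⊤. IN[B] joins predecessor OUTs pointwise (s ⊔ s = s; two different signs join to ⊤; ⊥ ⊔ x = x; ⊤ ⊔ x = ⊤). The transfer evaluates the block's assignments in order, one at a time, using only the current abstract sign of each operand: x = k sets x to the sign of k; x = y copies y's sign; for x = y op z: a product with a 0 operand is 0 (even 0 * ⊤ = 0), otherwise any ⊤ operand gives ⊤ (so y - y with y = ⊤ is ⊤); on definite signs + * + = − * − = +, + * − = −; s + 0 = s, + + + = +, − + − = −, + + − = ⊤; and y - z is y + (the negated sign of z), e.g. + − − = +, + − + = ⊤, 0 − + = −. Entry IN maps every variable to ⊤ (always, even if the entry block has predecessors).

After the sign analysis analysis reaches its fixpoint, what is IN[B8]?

Answer: {a: -, b: ⊤, c: ⊤, d: ⊤, e: ⊤, f: ⊤}

Working:
Converged values:
  B0: | IN=(all ⊤) | OUT=(all ⊤)
  B1: | IN=(all ⊤) | OUT=(all ⊤)
  B2: | IN=(all ⊤) | OUT={b:+; rest ⊤}
  B3: | IN={b:+; rest ⊤} | OUT={b:+; rest ⊤}
  B4: | IN={b:+; rest ⊤} | OUT={b:+; rest ⊤}
  B5: | IN={b:+; rest ⊤} | OUT={b:+; rest ⊤}
  B6: | IN={b:+; rest ⊤} | OUT={a:-, b:+; rest ⊤}
  B7: | IN={a:-, b:+; rest ⊤} | OUT={a:-; rest ⊤}
  B8: | IN={a:-; rest ⊤} | OUT={a:-, e:-; rest ⊤}
  B9: | IN=(all ⊤) | OUT=(all ⊤)

Merge at B8: IN[B8] = OUT[B7] = {a: -, b: ⊤, c: ⊤, d: ⊤, e: ⊤, f: ⊤}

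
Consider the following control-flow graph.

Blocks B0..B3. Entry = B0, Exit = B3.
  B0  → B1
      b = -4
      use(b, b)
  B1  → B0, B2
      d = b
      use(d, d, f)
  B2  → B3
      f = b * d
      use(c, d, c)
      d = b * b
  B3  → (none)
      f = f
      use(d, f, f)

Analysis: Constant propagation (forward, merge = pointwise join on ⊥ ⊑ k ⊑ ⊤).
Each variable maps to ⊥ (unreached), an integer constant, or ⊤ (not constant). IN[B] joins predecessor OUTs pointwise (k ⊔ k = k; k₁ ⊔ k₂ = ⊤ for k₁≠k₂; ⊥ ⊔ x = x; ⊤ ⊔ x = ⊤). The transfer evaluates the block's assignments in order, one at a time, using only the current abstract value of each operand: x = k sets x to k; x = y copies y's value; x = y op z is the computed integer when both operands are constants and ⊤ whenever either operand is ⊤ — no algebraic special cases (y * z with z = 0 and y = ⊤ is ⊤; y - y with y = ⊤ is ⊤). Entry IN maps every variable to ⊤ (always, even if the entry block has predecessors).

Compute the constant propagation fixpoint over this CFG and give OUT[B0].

Answer: {a: ⊤, b: -4, c: ⊤, d: ⊤, e: ⊤, f: ⊤}

Trace:
Per-block solution:
  B0:  IN=(all ⊤)  OUT={b:-4; rest ⊤}
  B1:  IN={b:-4; rest ⊤}  OUT={b:-4, d:-4; rest ⊤}
  B2:  IN={b:-4, d:-4; rest ⊤}  OUT={b:-4, d:16, f:16; rest ⊤}
  B3:  IN={b:-4, d:16, f:16; rest ⊤}  OUT={b:-4, d:16, f:16; rest ⊤}

Merge at B0 (entry node, so the boundary value (all ⊤) is joined with the incoming edge(s)): IN[B0] = (all ⊤) ⊔ OUT[B1] = {a: ⊤, b: ⊤, c: ⊤, d: ⊤, e: ⊤, f: ⊤}
Applying B0's transfer function to that IN value gives OUT[B0] (row B0 above).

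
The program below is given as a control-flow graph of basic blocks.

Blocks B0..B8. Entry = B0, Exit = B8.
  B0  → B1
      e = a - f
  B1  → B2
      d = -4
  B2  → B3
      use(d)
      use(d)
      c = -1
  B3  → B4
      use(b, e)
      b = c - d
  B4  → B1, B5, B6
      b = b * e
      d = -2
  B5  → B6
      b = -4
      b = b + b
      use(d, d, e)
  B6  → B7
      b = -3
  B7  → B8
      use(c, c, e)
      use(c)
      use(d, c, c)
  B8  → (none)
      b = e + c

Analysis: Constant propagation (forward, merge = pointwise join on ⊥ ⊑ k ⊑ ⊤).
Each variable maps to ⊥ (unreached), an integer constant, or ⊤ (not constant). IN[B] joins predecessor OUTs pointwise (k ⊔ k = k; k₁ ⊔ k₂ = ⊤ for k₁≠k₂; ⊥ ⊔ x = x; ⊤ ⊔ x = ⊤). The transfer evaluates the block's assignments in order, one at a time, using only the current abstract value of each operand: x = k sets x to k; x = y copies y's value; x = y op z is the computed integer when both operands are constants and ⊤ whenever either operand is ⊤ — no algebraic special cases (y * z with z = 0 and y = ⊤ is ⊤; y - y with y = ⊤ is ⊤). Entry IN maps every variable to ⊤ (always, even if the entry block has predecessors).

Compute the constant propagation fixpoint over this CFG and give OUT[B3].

Converged values:
  B0:  IN=(all ⊤)  OUT=(all ⊤)
  B1:  IN=(all ⊤)  OUT={d:-4; rest ⊤}
  B2:  IN={d:-4; rest ⊤}  OUT={c:-1, d:-4; rest ⊤}
  B3:  IN={c:-1, d:-4; rest ⊤}  OUT={b:3, c:-1, d:-4; rest ⊤}
  B4:  IN={b:3, c:-1, d:-4; rest ⊤}  OUT={c:-1, d:-2; rest ⊤}
  B5:  IN={c:-1, d:-2; rest ⊤}  OUT={b:-8, c:-1, d:-2; rest ⊤}
  B6:  IN={c:-1, d:-2; rest ⊤}  OUT={b:-3, c:-1, d:-2; rest ⊤}
  B7:  IN={b:-3, c:-1, d:-2; rest ⊤}  OUT={b:-3, c:-1, d:-2; rest ⊤}
  B8:  IN={b:-3, c:-1, d:-2; rest ⊤}  OUT={c:-1, d:-2; rest ⊤}

Merge at B3: IN[B3] = OUT[B2] = {a: ⊤, b: ⊤, c: -1, d: -4, e: ⊤, f: ⊤}
Applying B3's transfer function to that IN value gives OUT[B3] (row B3 above).

Answer: {a: ⊤, b: 3, c: -1, d: -4, e: ⊤, f: ⊤}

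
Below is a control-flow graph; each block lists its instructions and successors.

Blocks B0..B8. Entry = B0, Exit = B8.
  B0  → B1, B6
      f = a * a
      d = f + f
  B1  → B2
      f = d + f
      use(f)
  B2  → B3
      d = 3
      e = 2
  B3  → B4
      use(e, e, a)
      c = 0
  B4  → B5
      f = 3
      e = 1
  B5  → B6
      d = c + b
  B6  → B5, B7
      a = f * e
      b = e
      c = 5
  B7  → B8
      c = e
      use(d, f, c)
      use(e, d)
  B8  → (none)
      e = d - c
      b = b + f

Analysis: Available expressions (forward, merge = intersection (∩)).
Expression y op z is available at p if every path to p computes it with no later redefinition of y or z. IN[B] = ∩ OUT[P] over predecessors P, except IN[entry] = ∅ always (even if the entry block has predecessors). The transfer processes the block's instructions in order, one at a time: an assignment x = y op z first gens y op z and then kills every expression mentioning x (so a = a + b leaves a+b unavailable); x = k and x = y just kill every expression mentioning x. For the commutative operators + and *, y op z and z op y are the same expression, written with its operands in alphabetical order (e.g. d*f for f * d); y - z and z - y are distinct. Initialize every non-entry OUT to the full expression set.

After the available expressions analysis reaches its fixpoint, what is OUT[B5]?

Fixpoint table:
  B0:  IN={}  OUT={a*a, f+f}
  B1:  IN={a*a, f+f}  OUT={a*a}
  B2:  IN={a*a}  OUT={a*a}
  B3:  IN={a*a}  OUT={a*a}
  B4:  IN={a*a}  OUT={a*a}
  B5:  IN={}  OUT={b+c}
  B6:  IN={}  OUT={e*f}
  B7:  IN={e*f}  OUT={e*f}
  B8:  IN={e*f}  OUT={d-c}

Merge at B5: IN[B5] = OUT[B4] ∩ OUT[B6] = {}
Applying B5's transfer function to that IN value gives OUT[B5] (row B5 above).

Answer: {b+c}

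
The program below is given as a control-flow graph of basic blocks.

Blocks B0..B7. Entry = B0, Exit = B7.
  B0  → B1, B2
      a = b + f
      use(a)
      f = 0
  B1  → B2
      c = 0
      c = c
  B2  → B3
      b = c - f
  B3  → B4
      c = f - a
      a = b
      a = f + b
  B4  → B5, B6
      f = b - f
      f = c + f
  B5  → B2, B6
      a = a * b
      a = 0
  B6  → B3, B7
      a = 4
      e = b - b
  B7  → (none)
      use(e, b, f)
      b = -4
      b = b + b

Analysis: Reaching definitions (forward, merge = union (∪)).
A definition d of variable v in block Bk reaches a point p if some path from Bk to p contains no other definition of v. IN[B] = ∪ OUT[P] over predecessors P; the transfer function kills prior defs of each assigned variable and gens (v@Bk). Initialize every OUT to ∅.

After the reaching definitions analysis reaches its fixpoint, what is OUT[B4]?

Converged values:
  B0: | IN={} | OUT={a@B0, f@B0}
  B1: | IN={a@B0, f@B0} | OUT={a@B0, c@B1, f@B0}
  B2: | IN={a@B0, a@B5, b@B2, c@B1, c@B3, e@B6, f@B0, f@B4} | OUT={a@B0, a@B5, b@B2, c@B1, c@B3, e@B6, f@B0, f@B4}
  B3: | IN={a@B0, a@B5, a@B6, b@B2, c@B1, c@B3, e@B6, f@B0, f@B4} | OUT={a@B3, b@B2, c@B3, e@B6, f@B0, f@B4}
  B4: | IN={a@B3, b@B2, c@B3, e@B6, f@B0, f@B4} | OUT={a@B3, b@B2, c@B3, e@B6, f@B4}
  B5: | IN={a@B3, b@B2, c@B3, e@B6, f@B4} | OUT={a@B5, b@B2, c@B3, e@B6, f@B4}
  B6: | IN={a@B3, a@B5, b@B2, c@B3, e@B6, f@B4} | OUT={a@B6, b@B2, c@B3, e@B6, f@B4}
  B7: | IN={a@B6, b@B2, c@B3, e@B6, f@B4} | OUT={a@B6, b@B7, c@B3, e@B6, f@B4}

Merge at B4: IN[B4] = OUT[B3] = {a@B3, b@B2, c@B3, e@B6, f@B0, f@B4}
Applying B4's transfer function to that IN value gives OUT[B4] (row B4 above).

Answer: {a@B3, b@B2, c@B3, e@B6, f@B4}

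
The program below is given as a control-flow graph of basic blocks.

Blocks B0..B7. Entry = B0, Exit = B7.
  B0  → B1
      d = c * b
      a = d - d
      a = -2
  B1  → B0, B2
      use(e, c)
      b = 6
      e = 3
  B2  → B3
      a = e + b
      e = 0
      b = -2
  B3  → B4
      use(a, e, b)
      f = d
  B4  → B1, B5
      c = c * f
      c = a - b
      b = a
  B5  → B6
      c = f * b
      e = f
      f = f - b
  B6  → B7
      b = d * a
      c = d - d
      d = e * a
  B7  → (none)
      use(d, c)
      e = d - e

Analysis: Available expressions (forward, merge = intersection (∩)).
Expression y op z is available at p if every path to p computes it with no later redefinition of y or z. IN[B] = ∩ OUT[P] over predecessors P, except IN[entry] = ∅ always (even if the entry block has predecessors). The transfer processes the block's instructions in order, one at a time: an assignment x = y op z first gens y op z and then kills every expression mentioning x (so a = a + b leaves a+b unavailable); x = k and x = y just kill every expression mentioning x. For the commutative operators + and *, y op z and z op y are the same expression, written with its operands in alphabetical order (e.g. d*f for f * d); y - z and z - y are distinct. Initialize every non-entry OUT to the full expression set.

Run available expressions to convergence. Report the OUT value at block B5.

Fixpoint table:
  B0: | IN={} | OUT={b*c, d-d}
  B1: | IN={d-d} | OUT={d-d}
  B2: | IN={d-d} | OUT={d-d}
  B3: | IN={d-d} | OUT={d-d}
  B4: | IN={d-d} | OUT={d-d}
  B5: | IN={d-d} | OUT={d-d}
  B6: | IN={d-d} | OUT={a*e}
  B7: | IN={a*e} | OUT={}

Merge at B5: IN[B5] = OUT[B4] = {d-d}
Applying B5's transfer function to that IN value gives OUT[B5] (row B5 above).

Answer: {d-d}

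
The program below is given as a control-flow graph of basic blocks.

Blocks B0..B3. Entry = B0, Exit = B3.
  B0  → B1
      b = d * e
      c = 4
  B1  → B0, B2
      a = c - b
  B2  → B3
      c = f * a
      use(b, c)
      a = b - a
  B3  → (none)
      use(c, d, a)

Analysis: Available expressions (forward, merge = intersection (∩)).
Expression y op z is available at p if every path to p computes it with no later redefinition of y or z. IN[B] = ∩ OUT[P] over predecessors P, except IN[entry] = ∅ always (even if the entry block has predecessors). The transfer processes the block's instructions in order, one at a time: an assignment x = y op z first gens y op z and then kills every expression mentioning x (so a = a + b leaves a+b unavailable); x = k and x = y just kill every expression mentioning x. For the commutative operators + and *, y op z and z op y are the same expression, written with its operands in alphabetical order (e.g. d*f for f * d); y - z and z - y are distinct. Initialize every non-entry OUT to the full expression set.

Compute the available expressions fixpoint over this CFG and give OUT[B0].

Answer: {d*e}

Derivation:
Fixpoint table:
  B0: | IN={} | OUT={d*e}
  B1: | IN={d*e} | OUT={c-b, d*e}
  B2: | IN={c-b, d*e} | OUT={d*e}
  B3: | IN={d*e} | OUT={d*e}

Merge at B0 (entry node, so the boundary value {} is joined with the incoming edge(s)): IN[B0] = {} ∩ OUT[B1] = {}
Applying B0's transfer function to that IN value gives OUT[B0] (row B0 above).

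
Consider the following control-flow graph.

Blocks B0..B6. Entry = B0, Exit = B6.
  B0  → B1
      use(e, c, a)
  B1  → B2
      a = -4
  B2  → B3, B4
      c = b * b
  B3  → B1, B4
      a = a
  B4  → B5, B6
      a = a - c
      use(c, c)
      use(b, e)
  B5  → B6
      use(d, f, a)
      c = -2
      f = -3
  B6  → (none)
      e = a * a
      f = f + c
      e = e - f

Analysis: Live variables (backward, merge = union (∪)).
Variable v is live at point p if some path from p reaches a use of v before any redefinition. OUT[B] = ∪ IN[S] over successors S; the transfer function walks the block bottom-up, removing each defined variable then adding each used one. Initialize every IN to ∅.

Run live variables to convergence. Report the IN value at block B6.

Fixpoint table:
  B0: | IN={a, b, c, d, e, f} | OUT={b, d, e, f}
  B1: | IN={b, d, e, f} | OUT={a, b, d, e, f}
  B2: | IN={a, b, d, e, f} | OUT={a, b, c, d, e, f}
  B3: | IN={a, b, c, d, e, f} | OUT={a, b, c, d, e, f}
  B4: | IN={a, b, c, d, e, f} | OUT={a, c, d, f}
  B5: | IN={a, d, f} | OUT={a, c, f}
  B6: | IN={a, c, f} | OUT={}

B6 is the boundary node: OUT[B6] = {}
Applying B6's transfer function to that OUT value gives IN[B6] (row B6 above).

Answer: {a, c, f}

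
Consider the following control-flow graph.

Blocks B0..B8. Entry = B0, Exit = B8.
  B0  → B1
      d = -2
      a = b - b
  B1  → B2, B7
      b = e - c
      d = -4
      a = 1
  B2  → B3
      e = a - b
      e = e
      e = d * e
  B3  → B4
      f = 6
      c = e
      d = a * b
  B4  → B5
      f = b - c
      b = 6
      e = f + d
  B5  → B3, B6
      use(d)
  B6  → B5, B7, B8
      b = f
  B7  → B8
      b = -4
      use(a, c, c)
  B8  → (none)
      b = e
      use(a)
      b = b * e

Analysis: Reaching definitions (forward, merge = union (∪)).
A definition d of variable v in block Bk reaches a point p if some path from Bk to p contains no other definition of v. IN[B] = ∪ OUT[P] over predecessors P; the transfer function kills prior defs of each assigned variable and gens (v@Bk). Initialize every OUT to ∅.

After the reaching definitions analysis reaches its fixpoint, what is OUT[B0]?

Answer: {a@B0, d@B0}

Derivation:
Per-block solution:
  B0:   IN={}   OUT={a@B0, d@B0}
  B1:   IN={a@B0, d@B0}   OUT={a@B1, b@B1, d@B1}
  B2:   IN={a@B1, b@B1, d@B1}   OUT={a@B1, b@B1, d@B1, e@B2}
  B3:   IN={a@B1, b@B1, b@B4, b@B6, c@B3, d@B1, d@B3, e@B2, e@B4, f@B4}   OUT={a@B1, b@B1, b@B4, b@B6, c@B3, d@B3, e@B2, e@B4, f@B3}
  B4:   IN={a@B1, b@B1, b@B4, b@B6, c@B3, d@B3, e@B2, e@B4, f@B3}   OUT={a@B1, b@B4, c@B3, d@B3, e@B4, f@B4}
  B5:   IN={a@B1, b@B4, b@B6, c@B3, d@B3, e@B4, f@B4}   OUT={a@B1, b@B4, b@B6, c@B3, d@B3, e@B4, f@B4}
  B6:   IN={a@B1, b@B4, b@B6, c@B3, d@B3, e@B4, f@B4}   OUT={a@B1, b@B6, c@B3, d@B3, e@B4, f@B4}
  B7:   IN={a@B1, b@B1, b@B6, c@B3, d@B1, d@B3, e@B4, f@B4}   OUT={a@B1, b@B7, c@B3, d@B1, d@B3, e@B4, f@B4}
  B8:   IN={a@B1, b@B6, b@B7, c@B3, d@B1, d@B3, e@B4, f@B4}   OUT={a@B1, b@B8, c@B3, d@B1, d@B3, e@B4, f@B4}

B0 is the boundary node: IN[B0] = {}
Applying B0's transfer function to that IN value gives OUT[B0] (row B0 above).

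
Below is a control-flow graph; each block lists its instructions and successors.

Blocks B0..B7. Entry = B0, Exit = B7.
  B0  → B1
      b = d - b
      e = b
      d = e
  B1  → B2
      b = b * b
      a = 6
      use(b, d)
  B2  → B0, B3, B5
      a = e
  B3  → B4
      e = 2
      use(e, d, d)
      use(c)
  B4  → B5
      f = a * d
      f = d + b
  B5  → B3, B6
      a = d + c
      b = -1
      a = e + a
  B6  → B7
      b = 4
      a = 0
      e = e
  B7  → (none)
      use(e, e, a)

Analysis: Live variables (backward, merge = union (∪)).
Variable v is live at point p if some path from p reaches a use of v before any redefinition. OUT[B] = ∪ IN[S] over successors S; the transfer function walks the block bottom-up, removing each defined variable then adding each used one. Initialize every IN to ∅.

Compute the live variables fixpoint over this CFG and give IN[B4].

Answer: {a, b, c, d, e}

Derivation:
Converged values:
  B0:  IN={b, c, d}  OUT={b, c, d, e}
  B1:  IN={b, c, d, e}  OUT={b, c, d, e}
  B2:  IN={b, c, d, e}  OUT={a, b, c, d, e}
  B3:  IN={a, b, c, d}  OUT={a, b, c, d, e}
  B4:  IN={a, b, c, d, e}  OUT={c, d, e}
  B5:  IN={c, d, e}  OUT={a, b, c, d, e}
  B6:  IN={e}  OUT={a, e}
  B7:  IN={a, e}  OUT={}

Merge at B4: OUT[B4] = IN[B5] = {c, d, e}
Applying B4's transfer function to that OUT value gives IN[B4] (row B4 above).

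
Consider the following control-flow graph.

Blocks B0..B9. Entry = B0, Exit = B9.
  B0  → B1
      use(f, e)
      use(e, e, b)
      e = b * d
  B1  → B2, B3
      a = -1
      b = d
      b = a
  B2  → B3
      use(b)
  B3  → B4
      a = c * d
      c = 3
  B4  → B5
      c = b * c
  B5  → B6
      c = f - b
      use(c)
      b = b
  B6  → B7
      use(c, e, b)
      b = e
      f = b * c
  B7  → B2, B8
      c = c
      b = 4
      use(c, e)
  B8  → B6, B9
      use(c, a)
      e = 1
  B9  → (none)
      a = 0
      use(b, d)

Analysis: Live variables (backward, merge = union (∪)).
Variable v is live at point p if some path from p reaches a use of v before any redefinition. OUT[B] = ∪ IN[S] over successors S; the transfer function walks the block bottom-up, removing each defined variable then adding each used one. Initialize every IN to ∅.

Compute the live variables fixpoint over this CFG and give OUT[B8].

Fixpoint table:
  B0: | IN={b, c, d, e, f} | OUT={c, d, e, f}
  B1: | IN={c, d, e, f} | OUT={b, c, d, e, f}
  B2: | IN={b, c, d, e, f} | OUT={b, c, d, e, f}
  B3: | IN={b, c, d, e, f} | OUT={a, b, c, d, e, f}
  B4: | IN={a, b, c, d, e, f} | OUT={a, b, d, e, f}
  B5: | IN={a, b, d, e, f} | OUT={a, b, c, d, e}
  B6: | IN={a, b, c, d, e} | OUT={a, c, d, e, f}
  B7: | IN={a, c, d, e, f} | OUT={a, b, c, d, e, f}
  B8: | IN={a, b, c, d} | OUT={a, b, c, d, e}
  B9: | IN={b, d} | OUT={}

Merge at B8: OUT[B8] = IN[B6] ⊔ IN[B9] = {a, b, c, d, e}

Answer: {a, b, c, d, e}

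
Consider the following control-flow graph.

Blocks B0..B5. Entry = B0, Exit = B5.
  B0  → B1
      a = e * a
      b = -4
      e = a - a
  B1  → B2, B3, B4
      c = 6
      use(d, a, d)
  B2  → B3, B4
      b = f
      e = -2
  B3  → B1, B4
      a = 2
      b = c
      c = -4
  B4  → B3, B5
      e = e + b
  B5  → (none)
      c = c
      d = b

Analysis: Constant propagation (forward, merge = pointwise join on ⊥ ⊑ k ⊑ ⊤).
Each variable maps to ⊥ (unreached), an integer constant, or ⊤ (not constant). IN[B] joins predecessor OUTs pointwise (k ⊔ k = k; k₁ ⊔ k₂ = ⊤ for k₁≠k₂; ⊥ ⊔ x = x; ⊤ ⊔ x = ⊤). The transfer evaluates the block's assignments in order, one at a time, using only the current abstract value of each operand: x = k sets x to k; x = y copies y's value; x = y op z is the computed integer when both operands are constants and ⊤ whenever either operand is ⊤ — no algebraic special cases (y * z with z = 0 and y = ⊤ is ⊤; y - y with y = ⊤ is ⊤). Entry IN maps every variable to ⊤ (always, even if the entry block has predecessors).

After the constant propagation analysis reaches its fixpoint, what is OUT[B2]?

Answer: {a: ⊤, b: ⊤, c: 6, d: ⊤, e: -2, f: ⊤}

Trace:
Converged values:
  B0:   IN=(all ⊤)   OUT={b:-4; rest ⊤}
  B1:   IN=(all ⊤)   OUT={c:6; rest ⊤}
  B2:   IN={c:6; rest ⊤}   OUT={c:6, e:-2; rest ⊤}
  B3:   IN=(all ⊤)   OUT={a:2, c:-4; rest ⊤}
  B4:   IN=(all ⊤)   OUT=(all ⊤)
  B5:   IN=(all ⊤)   OUT=(all ⊤)

Merge at B2: IN[B2] = OUT[B1] = {a: ⊤, b: ⊤, c: 6, d: ⊤, e: ⊤, f: ⊤}
Applying B2's transfer function to that IN value gives OUT[B2] (row B2 above).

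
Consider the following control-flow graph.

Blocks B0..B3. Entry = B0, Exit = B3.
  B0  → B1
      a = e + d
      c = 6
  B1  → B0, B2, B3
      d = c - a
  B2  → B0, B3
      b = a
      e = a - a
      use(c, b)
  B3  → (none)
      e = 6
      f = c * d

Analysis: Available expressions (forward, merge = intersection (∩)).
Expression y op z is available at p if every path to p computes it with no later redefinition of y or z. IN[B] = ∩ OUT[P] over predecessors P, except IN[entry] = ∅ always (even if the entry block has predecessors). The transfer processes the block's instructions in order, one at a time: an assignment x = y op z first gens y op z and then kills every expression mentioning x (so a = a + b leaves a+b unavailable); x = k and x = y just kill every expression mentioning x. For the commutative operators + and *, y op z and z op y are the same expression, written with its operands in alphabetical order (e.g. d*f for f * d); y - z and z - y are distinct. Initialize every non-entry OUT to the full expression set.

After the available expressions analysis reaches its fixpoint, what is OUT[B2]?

Answer: {a-a, c-a}

Trace:
Per-block solution:
  B0:   IN={}   OUT={d+e}
  B1:   IN={d+e}   OUT={c-a}
  B2:   IN={c-a}   OUT={a-a, c-a}
  B3:   IN={c-a}   OUT={c*d, c-a}

Merge at B2: IN[B2] = OUT[B1] = {c-a}
Applying B2's transfer function to that IN value gives OUT[B2] (row B2 above).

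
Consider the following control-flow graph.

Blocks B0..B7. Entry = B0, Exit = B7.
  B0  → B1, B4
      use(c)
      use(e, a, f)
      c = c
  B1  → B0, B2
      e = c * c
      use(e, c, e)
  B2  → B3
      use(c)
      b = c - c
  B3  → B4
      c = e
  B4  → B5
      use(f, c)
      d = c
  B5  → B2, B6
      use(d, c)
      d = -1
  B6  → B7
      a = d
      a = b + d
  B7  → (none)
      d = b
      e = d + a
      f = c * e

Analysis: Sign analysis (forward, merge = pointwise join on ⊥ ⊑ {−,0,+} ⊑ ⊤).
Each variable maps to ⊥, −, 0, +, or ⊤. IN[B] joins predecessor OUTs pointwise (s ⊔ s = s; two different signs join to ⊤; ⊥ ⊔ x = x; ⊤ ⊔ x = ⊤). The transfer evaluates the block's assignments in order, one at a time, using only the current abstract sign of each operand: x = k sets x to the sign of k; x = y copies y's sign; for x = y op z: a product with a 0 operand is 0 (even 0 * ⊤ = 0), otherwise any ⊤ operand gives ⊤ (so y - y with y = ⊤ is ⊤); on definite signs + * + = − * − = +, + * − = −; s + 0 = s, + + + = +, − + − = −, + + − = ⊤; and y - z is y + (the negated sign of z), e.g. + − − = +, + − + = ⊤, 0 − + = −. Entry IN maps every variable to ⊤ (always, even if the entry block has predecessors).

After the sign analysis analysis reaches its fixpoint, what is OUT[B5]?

Fixpoint table:
  B0: | IN=(all ⊤) | OUT=(all ⊤)
  B1: | IN=(all ⊤) | OUT=(all ⊤)
  B2: | IN=(all ⊤) | OUT=(all ⊤)
  B3: | IN=(all ⊤) | OUT=(all ⊤)
  B4: | IN=(all ⊤) | OUT=(all ⊤)
  B5: | IN=(all ⊤) | OUT={d:-; rest ⊤}
  B6: | IN={d:-; rest ⊤} | OUT={d:-; rest ⊤}
  B7: | IN={d:-; rest ⊤} | OUT=(all ⊤)

Merge at B5: IN[B5] = OUT[B4] = {a: ⊤, b: ⊤, c: ⊤, d: ⊤, e: ⊤, f: ⊤}
Applying B5's transfer function to that IN value gives OUT[B5] (row B5 above).

Answer: {a: ⊤, b: ⊤, c: ⊤, d: -, e: ⊤, f: ⊤}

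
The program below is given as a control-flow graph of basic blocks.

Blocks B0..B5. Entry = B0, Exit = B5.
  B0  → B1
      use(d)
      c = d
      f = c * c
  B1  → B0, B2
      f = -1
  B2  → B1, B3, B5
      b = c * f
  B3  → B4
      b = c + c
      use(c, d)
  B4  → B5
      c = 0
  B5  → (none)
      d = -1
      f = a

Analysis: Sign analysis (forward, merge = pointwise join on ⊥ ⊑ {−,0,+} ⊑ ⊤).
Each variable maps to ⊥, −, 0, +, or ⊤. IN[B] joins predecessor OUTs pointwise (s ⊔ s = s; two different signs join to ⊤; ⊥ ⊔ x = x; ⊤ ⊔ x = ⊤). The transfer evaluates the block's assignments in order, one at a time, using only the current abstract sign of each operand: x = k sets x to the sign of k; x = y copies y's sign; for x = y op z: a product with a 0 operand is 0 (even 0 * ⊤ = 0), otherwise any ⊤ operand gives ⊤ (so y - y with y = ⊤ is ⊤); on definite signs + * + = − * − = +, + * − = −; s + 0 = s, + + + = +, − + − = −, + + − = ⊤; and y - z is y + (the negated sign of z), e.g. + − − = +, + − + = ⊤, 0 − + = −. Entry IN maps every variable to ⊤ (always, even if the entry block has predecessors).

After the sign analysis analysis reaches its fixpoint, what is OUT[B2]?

Answer: {a: ⊤, b: ⊤, c: ⊤, d: ⊤, e: ⊤, f: -}

Trace:
Fixpoint table:
  B0:   IN=(all ⊤)   OUT=(all ⊤)
  B1:   IN=(all ⊤)   OUT={f:-; rest ⊤}
  B2:   IN={f:-; rest ⊤}   OUT={f:-; rest ⊤}
  B3:   IN={f:-; rest ⊤}   OUT={f:-; rest ⊤}
  B4:   IN={f:-; rest ⊤}   OUT={c:0, f:-; rest ⊤}
  B5:   IN={f:-; rest ⊤}   OUT={d:-; rest ⊤}

Merge at B2: IN[B2] = OUT[B1] = {a: ⊤, b: ⊤, c: ⊤, d: ⊤, e: ⊤, f: -}
Applying B2's transfer function to that IN value gives OUT[B2] (row B2 above).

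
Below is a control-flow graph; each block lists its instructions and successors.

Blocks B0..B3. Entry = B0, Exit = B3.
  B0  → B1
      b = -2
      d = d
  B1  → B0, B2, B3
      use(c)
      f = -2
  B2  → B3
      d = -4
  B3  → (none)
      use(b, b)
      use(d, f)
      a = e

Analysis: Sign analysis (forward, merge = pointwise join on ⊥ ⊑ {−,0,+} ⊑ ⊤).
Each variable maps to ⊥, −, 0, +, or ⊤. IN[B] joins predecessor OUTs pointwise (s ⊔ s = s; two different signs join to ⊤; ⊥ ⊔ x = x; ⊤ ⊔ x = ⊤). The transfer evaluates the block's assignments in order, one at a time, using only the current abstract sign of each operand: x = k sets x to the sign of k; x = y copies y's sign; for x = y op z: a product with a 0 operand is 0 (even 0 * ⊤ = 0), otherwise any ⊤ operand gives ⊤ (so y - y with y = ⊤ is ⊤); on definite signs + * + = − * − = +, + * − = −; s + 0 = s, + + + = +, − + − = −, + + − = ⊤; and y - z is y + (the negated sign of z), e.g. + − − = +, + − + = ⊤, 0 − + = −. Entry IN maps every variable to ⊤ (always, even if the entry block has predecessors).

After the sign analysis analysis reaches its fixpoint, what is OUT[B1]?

Answer: {a: ⊤, b: -, c: ⊤, d: ⊤, e: ⊤, f: -}

Derivation:
Converged values:
  B0: | IN=(all ⊤) | OUT={b:-; rest ⊤}
  B1: | IN={b:-; rest ⊤} | OUT={b:-, f:-; rest ⊤}
  B2: | IN={b:-, f:-; rest ⊤} | OUT={b:-, d:-, f:-; rest ⊤}
  B3: | IN={b:-, f:-; rest ⊤} | OUT={b:-, f:-; rest ⊤}

Merge at B1: IN[B1] = OUT[B0] = {a: ⊤, b: -, c: ⊤, d: ⊤, e: ⊤, f: ⊤}
Applying B1's transfer function to that IN value gives OUT[B1] (row B1 above).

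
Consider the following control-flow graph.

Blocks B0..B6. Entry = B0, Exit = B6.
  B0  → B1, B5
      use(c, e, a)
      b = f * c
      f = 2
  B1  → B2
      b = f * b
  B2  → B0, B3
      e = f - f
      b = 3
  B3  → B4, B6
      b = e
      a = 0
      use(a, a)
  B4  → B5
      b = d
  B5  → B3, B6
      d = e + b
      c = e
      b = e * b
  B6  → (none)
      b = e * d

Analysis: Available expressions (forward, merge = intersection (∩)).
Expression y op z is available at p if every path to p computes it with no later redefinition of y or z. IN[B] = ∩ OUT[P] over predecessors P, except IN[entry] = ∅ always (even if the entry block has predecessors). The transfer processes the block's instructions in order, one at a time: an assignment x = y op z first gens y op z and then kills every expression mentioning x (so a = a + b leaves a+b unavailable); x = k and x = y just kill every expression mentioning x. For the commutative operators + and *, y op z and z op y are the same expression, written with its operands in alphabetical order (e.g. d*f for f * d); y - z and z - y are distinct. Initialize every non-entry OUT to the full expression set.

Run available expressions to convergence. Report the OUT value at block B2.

Answer: {f-f}

Working:
Converged values:
  B0: | IN={} | OUT={}
  B1: | IN={} | OUT={}
  B2: | IN={} | OUT={f-f}
  B3: | IN={} | OUT={}
  B4: | IN={} | OUT={}
  B5: | IN={} | OUT={}
  B6: | IN={} | OUT={d*e}

Merge at B2: IN[B2] = OUT[B1] = {}
Applying B2's transfer function to that IN value gives OUT[B2] (row B2 above).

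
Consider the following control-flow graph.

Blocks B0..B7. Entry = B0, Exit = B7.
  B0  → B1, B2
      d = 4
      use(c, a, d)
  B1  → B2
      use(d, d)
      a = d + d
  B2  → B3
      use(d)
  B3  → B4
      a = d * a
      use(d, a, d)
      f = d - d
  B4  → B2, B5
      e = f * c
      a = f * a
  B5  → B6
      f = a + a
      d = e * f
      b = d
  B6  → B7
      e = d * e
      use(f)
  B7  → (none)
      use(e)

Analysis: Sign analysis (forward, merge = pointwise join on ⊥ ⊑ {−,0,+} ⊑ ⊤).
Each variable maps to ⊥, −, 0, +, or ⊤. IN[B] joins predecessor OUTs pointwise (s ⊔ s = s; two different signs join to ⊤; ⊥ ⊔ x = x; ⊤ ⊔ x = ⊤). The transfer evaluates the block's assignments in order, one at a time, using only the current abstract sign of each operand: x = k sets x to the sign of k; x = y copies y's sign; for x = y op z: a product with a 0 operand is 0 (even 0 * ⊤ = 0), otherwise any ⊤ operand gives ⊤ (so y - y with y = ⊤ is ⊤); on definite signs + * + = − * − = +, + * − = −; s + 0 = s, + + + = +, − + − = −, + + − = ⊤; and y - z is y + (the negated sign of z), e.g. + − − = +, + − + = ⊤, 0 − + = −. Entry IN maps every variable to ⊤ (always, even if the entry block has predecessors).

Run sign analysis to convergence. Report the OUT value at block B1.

Fixpoint table:
  B0:  IN=(all ⊤)  OUT={d:+; rest ⊤}
  B1:  IN={d:+; rest ⊤}  OUT={a:+, d:+; rest ⊤}
  B2:  IN={d:+; rest ⊤}  OUT={d:+; rest ⊤}
  B3:  IN={d:+; rest ⊤}  OUT={d:+; rest ⊤}
  B4:  IN={d:+; rest ⊤}  OUT={d:+; rest ⊤}
  B5:  IN={d:+; rest ⊤}  OUT=(all ⊤)
  B6:  IN=(all ⊤)  OUT=(all ⊤)
  B7:  IN=(all ⊤)  OUT=(all ⊤)

Merge at B1: IN[B1] = OUT[B0] = {a: ⊤, b: ⊤, c: ⊤, d: +, e: ⊤, f: ⊤}
Applying B1's transfer function to that IN value gives OUT[B1] (row B1 above).

Answer: {a: +, b: ⊤, c: ⊤, d: +, e: ⊤, f: ⊤}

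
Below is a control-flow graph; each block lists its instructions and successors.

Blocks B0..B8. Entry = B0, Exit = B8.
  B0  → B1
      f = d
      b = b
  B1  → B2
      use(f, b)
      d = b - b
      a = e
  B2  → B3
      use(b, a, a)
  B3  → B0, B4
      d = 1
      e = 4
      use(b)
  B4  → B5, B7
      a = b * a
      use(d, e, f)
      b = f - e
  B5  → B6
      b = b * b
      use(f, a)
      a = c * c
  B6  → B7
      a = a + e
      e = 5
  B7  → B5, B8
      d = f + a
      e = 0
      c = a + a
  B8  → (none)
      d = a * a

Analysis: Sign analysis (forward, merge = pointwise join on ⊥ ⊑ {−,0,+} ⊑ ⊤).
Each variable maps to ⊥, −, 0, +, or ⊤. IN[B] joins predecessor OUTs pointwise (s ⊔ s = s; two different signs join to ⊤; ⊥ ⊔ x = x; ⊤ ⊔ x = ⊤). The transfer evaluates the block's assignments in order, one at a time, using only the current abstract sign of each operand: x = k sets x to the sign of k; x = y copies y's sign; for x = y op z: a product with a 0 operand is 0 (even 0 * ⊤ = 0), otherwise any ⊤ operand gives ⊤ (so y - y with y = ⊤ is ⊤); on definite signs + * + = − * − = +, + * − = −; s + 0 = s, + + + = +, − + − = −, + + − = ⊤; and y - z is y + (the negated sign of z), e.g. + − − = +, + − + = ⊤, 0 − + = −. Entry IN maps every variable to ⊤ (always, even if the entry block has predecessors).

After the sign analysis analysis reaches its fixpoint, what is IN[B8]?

Answer: {a: ⊤, b: ⊤, c: ⊤, d: ⊤, e: 0, f: ⊤}

Working:
Converged values:
  B0:  IN=(all ⊤)  OUT=(all ⊤)
  B1:  IN=(all ⊤)  OUT=(all ⊤)
  B2:  IN=(all ⊤)  OUT=(all ⊤)
  B3:  IN=(all ⊤)  OUT={d:+, e:+; rest ⊤}
  B4:  IN={d:+, e:+; rest ⊤}  OUT={d:+, e:+; rest ⊤}
  B5:  IN=(all ⊤)  OUT=(all ⊤)
  B6:  IN=(all ⊤)  OUT={e:+; rest ⊤}
  B7:  IN={e:+; rest ⊤}  OUT={e:0; rest ⊤}
  B8:  IN={e:0; rest ⊤}  OUT={e:0; rest ⊤}

Merge at B8: IN[B8] = OUT[B7] = {a: ⊤, b: ⊤, c: ⊤, d: ⊤, e: 0, f: ⊤}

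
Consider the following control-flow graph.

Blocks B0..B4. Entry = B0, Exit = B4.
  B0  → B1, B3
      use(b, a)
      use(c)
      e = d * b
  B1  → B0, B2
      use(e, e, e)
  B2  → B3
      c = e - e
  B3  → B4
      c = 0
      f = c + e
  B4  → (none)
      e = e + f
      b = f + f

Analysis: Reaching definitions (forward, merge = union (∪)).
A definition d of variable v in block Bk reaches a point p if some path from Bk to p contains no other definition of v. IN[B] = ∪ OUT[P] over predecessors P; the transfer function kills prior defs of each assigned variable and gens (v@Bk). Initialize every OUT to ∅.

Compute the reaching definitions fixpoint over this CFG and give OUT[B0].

Answer: {e@B0}

Trace:
Per-block solution:
  B0:   IN={e@B0}   OUT={e@B0}
  B1:   IN={e@B0}   OUT={e@B0}
  B2:   IN={e@B0}   OUT={c@B2, e@B0}
  B3:   IN={c@B2, e@B0}   OUT={c@B3, e@B0, f@B3}
  B4:   IN={c@B3, e@B0, f@B3}   OUT={b@B4, c@B3, e@B4, f@B3}

Merge at B0 (entry node, so the boundary value {} is joined with the incoming edge(s)): IN[B0] = {} ⊔ OUT[B1] = {e@B0}
Applying B0's transfer function to that IN value gives OUT[B0] (row B0 above).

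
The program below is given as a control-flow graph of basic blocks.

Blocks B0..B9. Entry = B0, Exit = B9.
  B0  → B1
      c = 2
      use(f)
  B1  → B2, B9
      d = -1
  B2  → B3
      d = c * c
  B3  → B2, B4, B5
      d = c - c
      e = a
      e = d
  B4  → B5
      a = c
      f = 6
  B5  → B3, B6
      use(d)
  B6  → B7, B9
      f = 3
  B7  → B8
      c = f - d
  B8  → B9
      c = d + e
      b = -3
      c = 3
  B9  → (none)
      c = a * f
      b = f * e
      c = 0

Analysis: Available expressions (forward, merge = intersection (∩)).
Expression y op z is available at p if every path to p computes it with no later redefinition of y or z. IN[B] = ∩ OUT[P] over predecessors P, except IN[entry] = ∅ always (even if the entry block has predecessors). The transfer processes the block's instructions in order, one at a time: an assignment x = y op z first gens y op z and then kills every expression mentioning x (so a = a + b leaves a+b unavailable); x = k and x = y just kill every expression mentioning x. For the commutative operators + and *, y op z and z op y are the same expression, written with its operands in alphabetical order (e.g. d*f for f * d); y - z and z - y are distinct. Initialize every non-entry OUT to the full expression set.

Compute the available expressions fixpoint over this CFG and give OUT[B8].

Converged values:
  B0: | IN={} | OUT={}
  B1: | IN={} | OUT={}
  B2: | IN={} | OUT={c*c}
  B3: | IN={c*c} | OUT={c*c, c-c}
  B4: | IN={c*c, c-c} | OUT={c*c, c-c}
  B5: | IN={c*c, c-c} | OUT={c*c, c-c}
  B6: | IN={c*c, c-c} | OUT={c*c, c-c}
  B7: | IN={c*c, c-c} | OUT={f-d}
  B8: | IN={f-d} | OUT={d+e, f-d}
  B9: | IN={} | OUT={a*f, e*f}

Merge at B8: IN[B8] = OUT[B7] = {f-d}
Applying B8's transfer function to that IN value gives OUT[B8] (row B8 above).

Answer: {d+e, f-d}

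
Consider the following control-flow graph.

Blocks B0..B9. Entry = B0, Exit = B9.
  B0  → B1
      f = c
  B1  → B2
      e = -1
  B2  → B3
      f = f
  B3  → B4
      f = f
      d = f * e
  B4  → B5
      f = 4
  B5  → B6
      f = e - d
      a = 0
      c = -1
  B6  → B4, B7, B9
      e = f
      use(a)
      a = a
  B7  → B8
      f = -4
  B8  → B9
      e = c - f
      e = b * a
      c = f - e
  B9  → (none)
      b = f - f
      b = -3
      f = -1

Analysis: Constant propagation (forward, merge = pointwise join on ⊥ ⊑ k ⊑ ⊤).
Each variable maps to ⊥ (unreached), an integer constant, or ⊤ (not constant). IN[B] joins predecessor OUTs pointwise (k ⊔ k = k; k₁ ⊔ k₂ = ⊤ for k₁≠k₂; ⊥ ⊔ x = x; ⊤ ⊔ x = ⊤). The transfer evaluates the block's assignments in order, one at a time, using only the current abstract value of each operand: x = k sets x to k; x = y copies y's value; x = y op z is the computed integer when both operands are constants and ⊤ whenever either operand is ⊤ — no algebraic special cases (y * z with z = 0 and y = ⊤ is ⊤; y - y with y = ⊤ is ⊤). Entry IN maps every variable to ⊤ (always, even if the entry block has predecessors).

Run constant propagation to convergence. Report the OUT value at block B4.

Answer: {a: ⊤, b: ⊤, c: ⊤, d: ⊤, e: ⊤, f: 4}

Trace:
Fixpoint table:
  B0:   IN=(all ⊤)   OUT=(all ⊤)
  B1:   IN=(all ⊤)   OUT={e:-1; rest ⊤}
  B2:   IN={e:-1; rest ⊤}   OUT={e:-1; rest ⊤}
  B3:   IN={e:-1; rest ⊤}   OUT={e:-1; rest ⊤}
  B4:   IN=(all ⊤)   OUT={f:4; rest ⊤}
  B5:   IN={f:4; rest ⊤}   OUT={a:0, c:-1; rest ⊤}
  B6:   IN={a:0, c:-1; rest ⊤}   OUT={a:0, c:-1; rest ⊤}
  B7:   IN={a:0, c:-1; rest ⊤}   OUT={a:0, c:-1, f:-4; rest ⊤}
  B8:   IN={a:0, c:-1, f:-4; rest ⊤}   OUT={a:0, f:-4; rest ⊤}
  B9:   IN={a:0; rest ⊤}   OUT={a:0, b:-3, f:-1; rest ⊤}

Merge at B4: IN[B4] = OUT[B3] ⊔ OUT[B6] = {a: ⊤, b: ⊤, c: ⊤, d: ⊤, e: ⊤, f: ⊤}
Applying B4's transfer function to that IN value gives OUT[B4] (row B4 above).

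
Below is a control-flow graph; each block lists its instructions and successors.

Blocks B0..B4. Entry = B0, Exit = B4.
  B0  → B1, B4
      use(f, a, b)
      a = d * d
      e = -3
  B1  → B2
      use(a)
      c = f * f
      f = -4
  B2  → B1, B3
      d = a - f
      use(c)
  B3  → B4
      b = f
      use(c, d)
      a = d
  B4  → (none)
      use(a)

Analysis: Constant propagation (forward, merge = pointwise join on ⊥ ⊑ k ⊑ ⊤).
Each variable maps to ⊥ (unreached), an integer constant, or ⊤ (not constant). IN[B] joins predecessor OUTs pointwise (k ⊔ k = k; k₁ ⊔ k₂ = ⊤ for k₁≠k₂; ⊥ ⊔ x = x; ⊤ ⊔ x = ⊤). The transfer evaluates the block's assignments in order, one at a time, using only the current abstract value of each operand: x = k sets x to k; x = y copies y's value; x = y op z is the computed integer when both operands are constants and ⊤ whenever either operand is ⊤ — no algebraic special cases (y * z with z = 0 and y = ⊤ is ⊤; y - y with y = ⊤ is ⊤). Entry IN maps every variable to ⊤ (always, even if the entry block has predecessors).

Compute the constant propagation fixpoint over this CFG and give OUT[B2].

Fixpoint table:
  B0:  IN=(all ⊤)  OUT={e:-3; rest ⊤}
  B1:  IN={e:-3; rest ⊤}  OUT={e:-3, f:-4; rest ⊤}
  B2:  IN={e:-3, f:-4; rest ⊤}  OUT={e:-3, f:-4; rest ⊤}
  B3:  IN={e:-3, f:-4; rest ⊤}  OUT={b:-4, e:-3, f:-4; rest ⊤}
  B4:  IN={e:-3; rest ⊤}  OUT={e:-3; rest ⊤}

Merge at B2: IN[B2] = OUT[B1] = {a: ⊤, b: ⊤, c: ⊤, d: ⊤, e: -3, f: -4}
Applying B2's transfer function to that IN value gives OUT[B2] (row B2 above).

Answer: {a: ⊤, b: ⊤, c: ⊤, d: ⊤, e: -3, f: -4}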